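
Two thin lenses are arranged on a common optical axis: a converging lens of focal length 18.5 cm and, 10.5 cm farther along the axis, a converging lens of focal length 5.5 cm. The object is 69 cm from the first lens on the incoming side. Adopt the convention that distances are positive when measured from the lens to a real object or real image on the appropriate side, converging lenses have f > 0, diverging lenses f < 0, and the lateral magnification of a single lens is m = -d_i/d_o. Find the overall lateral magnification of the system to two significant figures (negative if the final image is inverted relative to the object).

-0.099

First lens: d_i1 = 1/(1/18.5 - 1/69) = 25.277 cm.
m_1 = -(25.277)/69 = -0.3663.
Since 25.277 cm > 10.5 cm, the first image lies past the second lens and serves as a virtual object: d_o2 = L - d_i1 = -14.777 cm.
Second lens: d_i2 = 1/(1/5.5 - 1/(-14.777)) = 4.008 cm.
m_2 = -(4.008)/(-14.777) = 0.2712.
Total m = m_1 x m_2 = (-0.3663)(0.2712) = -0.0994.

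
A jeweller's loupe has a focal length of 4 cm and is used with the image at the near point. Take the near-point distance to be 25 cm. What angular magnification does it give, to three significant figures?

7.25

M = 1 + D/f = 1 + 25/4 = 7.250.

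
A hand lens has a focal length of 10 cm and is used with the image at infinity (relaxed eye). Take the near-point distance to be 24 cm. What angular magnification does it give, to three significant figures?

M = D/f = 24/10 = 2.400.

2.40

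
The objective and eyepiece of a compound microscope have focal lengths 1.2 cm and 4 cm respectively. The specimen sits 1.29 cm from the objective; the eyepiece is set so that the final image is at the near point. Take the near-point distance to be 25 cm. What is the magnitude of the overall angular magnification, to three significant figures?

96.7

Objective: 1/d_i = 1/f_obj - 1/d_o = 1/1.2 - 1/1.29 = 0.05814 cm^-1, so d_i = 17.200 cm.
m_obj = -d_i/d_o = -17.200/1.29 = -13.333.
Eyepiece angular magnification (image at near point): M_eye = 1 + D/f_e = 1 + 25/4 = 7.250.
Overall M = m_obj x M_eye = (-13.333)(7.250) = -96.67.
|M| = 96.67.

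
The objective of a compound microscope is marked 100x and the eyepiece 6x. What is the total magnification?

The overall magnification of a compound microscope is the product of the objective and eyepiece magnifications:
M = M_obj x M_eye = 100 x 6 = 600.

600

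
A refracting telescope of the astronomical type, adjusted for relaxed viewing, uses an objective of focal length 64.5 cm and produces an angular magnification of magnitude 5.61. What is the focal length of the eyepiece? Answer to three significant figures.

|M| = f_obj/f_eye, so f_eye = f_obj/|M| = 64.5/5.61 = 11.497 cm.

11.5 cm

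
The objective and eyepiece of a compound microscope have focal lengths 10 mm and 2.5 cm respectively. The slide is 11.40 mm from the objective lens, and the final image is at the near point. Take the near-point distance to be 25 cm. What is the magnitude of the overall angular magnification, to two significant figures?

79

Convert to cm: f_obj = 10 mm = 1 cm; d_o = 11.40 mm = 1.14 cm.
Objective: 1/d_i = 1/f_obj - 1/d_o = 1/1 - 1/1.14 = 0.12281 cm^-1, so d_i = 8.143 cm.
m_obj = -d_i/d_o = -8.143/1.14 = -7.143.
Eyepiece angular magnification (image at near point): M_eye = 1 + D/f_e = 1 + 25/2.5 = 11.000.
Overall M = m_obj x M_eye = (-7.143)(11.000) = -78.57.
|M| = 78.57.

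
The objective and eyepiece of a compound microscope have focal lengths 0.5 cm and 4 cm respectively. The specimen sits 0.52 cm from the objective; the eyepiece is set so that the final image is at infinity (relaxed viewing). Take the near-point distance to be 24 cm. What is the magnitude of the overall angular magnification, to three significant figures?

150

Objective: 1/d_i = 1/f_obj - 1/d_o = 1/0.5 - 1/0.52 = 0.07692 cm^-1, so d_i = 13.000 cm.
m_obj = -d_i/d_o = -13.000/0.52 = -25.000.
Eyepiece angular magnification (image at infinity): M_eye = D/f_e = 24/4 = 6.000.
Overall M = m_obj x M_eye = (-25.000)(6.000) = -150.00.
|M| = 150.00.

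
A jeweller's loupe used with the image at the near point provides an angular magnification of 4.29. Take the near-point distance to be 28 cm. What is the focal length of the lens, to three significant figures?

For the image at the near point, M = 1 + D/f.
f = D/(M - 1) = 28/(4.29 - 1) = 8.511 cm.

8.51 cm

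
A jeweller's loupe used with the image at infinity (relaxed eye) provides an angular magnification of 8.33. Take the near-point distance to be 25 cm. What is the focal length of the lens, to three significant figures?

For the image at infinity, M = D/f.
f = D/M = 25/8.33 = 3.001 cm.

3.00 cm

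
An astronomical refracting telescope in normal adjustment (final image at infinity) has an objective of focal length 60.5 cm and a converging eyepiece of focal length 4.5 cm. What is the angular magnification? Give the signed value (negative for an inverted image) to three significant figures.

-13.4

M = -f_obj/f_eye = -60.5/(4.5) = -13.444.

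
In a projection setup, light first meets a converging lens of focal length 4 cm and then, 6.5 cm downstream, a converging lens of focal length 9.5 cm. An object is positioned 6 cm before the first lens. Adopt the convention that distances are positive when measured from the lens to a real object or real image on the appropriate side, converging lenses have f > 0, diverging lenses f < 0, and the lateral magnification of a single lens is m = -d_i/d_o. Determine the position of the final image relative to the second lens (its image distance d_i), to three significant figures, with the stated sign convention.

3.48 cm

Applying the thin-lens equation to the first lens, 1/4 = 1/6 + 1/d_i1, which gives d_i1 = 12.000 cm.
Since 12.000 cm > 6.5 cm, the first image lies past the second lens and serves as a virtual object: d_o2 = L - d_i1 = -5.500 cm.
Applying the thin-lens equation again with f_2 = 9.5 cm and d_o2 = -5.500 cm gives d_i2 = 3.483 cm.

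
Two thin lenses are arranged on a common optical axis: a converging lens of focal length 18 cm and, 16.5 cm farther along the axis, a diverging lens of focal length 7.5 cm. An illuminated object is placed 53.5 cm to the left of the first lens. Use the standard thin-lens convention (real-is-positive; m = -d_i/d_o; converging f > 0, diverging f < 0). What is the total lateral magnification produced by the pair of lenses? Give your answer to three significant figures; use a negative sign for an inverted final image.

1.22

Lens 1: 1/d_i1 = 1/f_1 - 1/d_o1 = 1/18 - 1/53.5 = 0.03686 cm^-1, so d_i1 = 27.127 cm.
m_1 = -(27.127)/53.5 = -0.5070.
This image would form 27.127 cm past lens 1, i.e. 10.627 cm beyond lens 2, so it is a virtual object for lens 2: d_o2 = 16.5 - 27.127 = -10.627 cm.
Lens 2: 1/d_i2 = 1/f_2 - 1/d_o2 = 1/(-7.5) - 1/(-10.627) = -0.03923 cm^-1, so d_i2 = -25.490 cm.
m_2 = -(-25.490)/(-10.627) = -2.3986.
The system's lateral magnification is m_1 m_2 = (-0.5070)(-2.3986) = 1.2162.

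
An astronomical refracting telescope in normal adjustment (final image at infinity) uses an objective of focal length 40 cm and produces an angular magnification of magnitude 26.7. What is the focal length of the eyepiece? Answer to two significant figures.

1.5 cm

|M| = f_obj/f_eye, so f_eye = f_obj/|M| = 40/26.7 = 1.498 cm.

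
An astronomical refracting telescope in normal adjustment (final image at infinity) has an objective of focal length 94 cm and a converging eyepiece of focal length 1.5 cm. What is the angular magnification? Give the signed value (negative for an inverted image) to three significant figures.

M = -f_obj/f_eye = -94/(1.5) = -62.667.

-62.7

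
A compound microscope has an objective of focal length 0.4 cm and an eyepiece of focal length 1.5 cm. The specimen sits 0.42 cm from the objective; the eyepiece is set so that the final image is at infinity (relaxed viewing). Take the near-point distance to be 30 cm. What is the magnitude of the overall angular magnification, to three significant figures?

Objective: 1/d_i = 1/f_obj - 1/d_o = 1/0.4 - 1/0.42 = 0.11905 cm^-1, so d_i = 8.400 cm.
m_obj = -d_i/d_o = -8.400/0.42 = -20.000.
Eyepiece angular magnification (image at infinity): M_eye = D/f_e = 30/1.5 = 20.000.
Overall M = m_obj x M_eye = (-20.000)(20.000) = -400.00.
|M| = 400.00.

400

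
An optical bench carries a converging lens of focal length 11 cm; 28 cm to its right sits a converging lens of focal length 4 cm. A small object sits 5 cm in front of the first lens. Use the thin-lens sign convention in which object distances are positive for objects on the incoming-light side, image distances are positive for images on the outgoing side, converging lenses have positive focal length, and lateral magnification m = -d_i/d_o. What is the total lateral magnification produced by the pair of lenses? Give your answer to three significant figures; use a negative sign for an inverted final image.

Lens 1: 1/d_i1 = 1/f_1 - 1/d_o1 = 1/11 - 1/5 = -0.10909 cm^-1, so d_i1 = -9.167 cm.
m_1 = -(-9.167)/5 = 1.8333.
The intermediate image is virtual, 9.167 cm to the left of lens 1, so d_o2 = L - d_i1 = 28 - (-9.167) = 37.167 cm.
Lens 2: 1/d_i2 = 1/f_2 - 1/d_o2 = 1/4 - 1/(37.167) = 0.22309 cm^-1, so d_i2 = 4.482 cm.
m_2 = -(4.482)/(37.167) = -0.1206.
Total m = m_1 x m_2 = (1.8333)(-0.1206) = -0.2211.

-0.221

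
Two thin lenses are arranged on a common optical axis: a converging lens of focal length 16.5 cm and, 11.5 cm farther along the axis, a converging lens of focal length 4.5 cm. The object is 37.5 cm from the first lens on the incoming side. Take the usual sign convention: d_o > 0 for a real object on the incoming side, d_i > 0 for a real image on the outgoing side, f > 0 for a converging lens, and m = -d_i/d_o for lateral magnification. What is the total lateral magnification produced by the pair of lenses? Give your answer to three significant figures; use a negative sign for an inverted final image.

-0.157

First lens: d_i1 = 1/(1/16.5 - 1/37.5) = 29.464 cm.
m_1 = -(29.464)/37.5 = -0.7857.
Since 29.464 cm > 11.5 cm, the first image lies past the second lens and serves as a virtual object: d_o2 = L - d_i1 = -17.964 cm.
Second lens: d_i2 = 1/(1/4.5 - 1/(-17.964)) = 3.599 cm.
m_2 = -(3.599)/(-17.964) = 0.2003.
The system's lateral magnification is m_1 m_2 = (-0.7857)(0.2003) = -0.1574.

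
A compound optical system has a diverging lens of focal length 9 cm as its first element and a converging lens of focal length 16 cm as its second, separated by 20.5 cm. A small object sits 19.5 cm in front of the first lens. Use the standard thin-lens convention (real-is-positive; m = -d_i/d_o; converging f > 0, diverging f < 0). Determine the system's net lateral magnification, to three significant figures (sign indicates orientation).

First lens: d_i1 = 1/(1/(-9) - 1/19.5) = -6.158 cm.
m_1 = -(-6.158)/19.5 = 0.3158.
With d_i1 < 0 the first image is virtual and lies on the object side; the object distance for lens 2 is d_o2 = 20.5 - (-6.158) = 26.658 cm.
Second lens: d_i2 = 1/(1/16 - 1/(26.658)) = 40.020 cm.
m_2 = -(40.020)/(26.658) = -1.5012.
Overall magnification: m = m_1 m_2 = -0.4741.

-0.474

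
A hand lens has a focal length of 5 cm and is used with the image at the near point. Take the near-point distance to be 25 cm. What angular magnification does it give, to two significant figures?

M = 1 + D/f = 1 + 25/5 = 6.000.

6.0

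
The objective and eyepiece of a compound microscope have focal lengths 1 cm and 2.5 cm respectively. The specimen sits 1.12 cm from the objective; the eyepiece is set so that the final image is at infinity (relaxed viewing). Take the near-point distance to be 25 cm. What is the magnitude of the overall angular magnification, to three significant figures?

83.3

Objective: 1/d_i = 1/f_obj - 1/d_o = 1/1 - 1/1.12 = 0.10714 cm^-1, so d_i = 9.333 cm.
m_obj = -d_i/d_o = -9.333/1.12 = -8.333.
Eyepiece angular magnification (image at infinity): M_eye = D/f_e = 25/2.5 = 10.000.
Overall M = m_obj x M_eye = (-8.333)(10.000) = -83.33.
|M| = 83.33.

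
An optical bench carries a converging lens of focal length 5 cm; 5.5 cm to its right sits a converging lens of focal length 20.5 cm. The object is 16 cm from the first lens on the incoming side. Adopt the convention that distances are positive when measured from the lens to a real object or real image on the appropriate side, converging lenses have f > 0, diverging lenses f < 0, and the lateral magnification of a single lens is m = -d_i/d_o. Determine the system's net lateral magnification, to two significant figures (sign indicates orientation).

Lens 1: 1/d_i1 = 1/f_1 - 1/d_o1 = 1/5 - 1/16 = 0.13750 cm^-1, so d_i1 = 7.273 cm.
m_1 = -(7.273)/16 = -0.4545.
Since 7.273 cm > 5.5 cm, the first image lies past the second lens and serves as a virtual object: d_o2 = L - d_i1 = -1.773 cm.
Lens 2: 1/d_i2 = 1/f_2 - 1/d_o2 = 1/20.5 - 1/(-1.773) = 0.61288 cm^-1, so d_i2 = 1.632 cm.
m_2 = -(1.632)/(-1.773) = 0.9204.
Total m = m_1 x m_2 = (-0.4545)(0.9204) = -0.4184.

-0.42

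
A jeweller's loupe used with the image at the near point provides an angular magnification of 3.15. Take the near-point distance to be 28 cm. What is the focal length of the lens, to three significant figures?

13.0 cm

For the image at the near point, M = 1 + D/f.
f = D/(M - 1) = 28/(3.15 - 1) = 13.023 cm.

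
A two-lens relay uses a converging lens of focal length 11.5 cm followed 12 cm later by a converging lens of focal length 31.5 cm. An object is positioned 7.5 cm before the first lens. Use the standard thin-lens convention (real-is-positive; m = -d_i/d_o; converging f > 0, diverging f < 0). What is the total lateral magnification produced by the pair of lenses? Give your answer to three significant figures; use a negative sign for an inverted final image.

-43.9

Lens 1: 1/d_i1 = 1/f_1 - 1/d_o1 = 1/11.5 - 1/7.5 = -0.04638 cm^-1, so d_i1 = -21.562 cm.
m_1 = -(-21.562)/7.5 = 2.8750.
The intermediate image is virtual, 21.562 cm to the left of lens 1, so d_o2 = L - d_i1 = 12 - (-21.562) = 33.562 cm.
Lens 2: 1/d_i2 = 1/f_2 - 1/d_o2 = 1/31.5 - 1/(33.562) = 0.00195 cm^-1, so d_i2 = 512.591 cm.
m_2 = -(512.591)/(33.562) = -15.2727.
The system's lateral magnification is m_1 m_2 = (2.8750)(-15.2727) = -43.9091.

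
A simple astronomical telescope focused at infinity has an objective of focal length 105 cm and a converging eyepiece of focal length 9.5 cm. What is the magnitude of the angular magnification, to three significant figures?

|M| = f_obj/|f_eye| = 105/9.5 = 11.053.

11.1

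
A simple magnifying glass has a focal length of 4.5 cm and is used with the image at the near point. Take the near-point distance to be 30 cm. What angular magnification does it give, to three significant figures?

M = 1 + D/f = 1 + 30/4.5 = 7.667.

7.67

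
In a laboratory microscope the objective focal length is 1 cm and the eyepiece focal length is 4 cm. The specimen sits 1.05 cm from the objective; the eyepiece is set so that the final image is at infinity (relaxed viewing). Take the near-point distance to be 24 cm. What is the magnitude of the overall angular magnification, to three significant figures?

Objective: 1/d_i = 1/f_obj - 1/d_o = 1/1 - 1/1.05 = 0.04762 cm^-1, so d_i = 21.000 cm.
m_obj = -d_i/d_o = -21.000/1.05 = -20.000.
Eyepiece angular magnification (image at infinity): M_eye = D/f_e = 24/4 = 6.000.
Overall M = m_obj x M_eye = (-20.000)(6.000) = -120.00.
|M| = 120.00.

120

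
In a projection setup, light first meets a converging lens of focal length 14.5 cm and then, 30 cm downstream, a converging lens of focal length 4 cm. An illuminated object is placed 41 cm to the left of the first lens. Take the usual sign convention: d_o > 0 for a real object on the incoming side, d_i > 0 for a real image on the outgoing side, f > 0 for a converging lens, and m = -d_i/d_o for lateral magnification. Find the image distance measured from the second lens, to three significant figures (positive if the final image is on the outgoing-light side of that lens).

First lens: d_i1 = 1/(1/14.5 - 1/41) = 22.434 cm.
Object distance for lens 2: d_o2 = 30 - 22.434 = 7.566 cm.
Second lens: d_i2 = 1/(1/4 - 1/(7.566)) = 8.487 cm.

8.49 cm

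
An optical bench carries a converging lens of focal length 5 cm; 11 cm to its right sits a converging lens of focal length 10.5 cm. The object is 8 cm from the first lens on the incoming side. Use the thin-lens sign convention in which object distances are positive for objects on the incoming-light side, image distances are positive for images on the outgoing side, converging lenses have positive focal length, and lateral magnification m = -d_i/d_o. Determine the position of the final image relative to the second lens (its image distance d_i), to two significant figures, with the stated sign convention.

Applying the thin-lens equation to the first lens, 1/5 = 1/8 + 1/d_i1, which gives d_i1 = 13.333 cm.
This image would form 13.333 cm past lens 1, i.e. 2.333 cm beyond lens 2, so it is a virtual object for lens 2: d_o2 = 11 - 13.333 = -2.333 cm.
Applying the thin-lens equation again with f_2 = 10.5 cm and d_o2 = -2.333 cm gives d_i2 = 1.909 cm.

1.9 cm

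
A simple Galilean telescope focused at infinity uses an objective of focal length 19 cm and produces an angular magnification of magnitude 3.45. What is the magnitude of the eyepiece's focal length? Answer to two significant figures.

5.5 cm

|M| = f_obj/|f_eye|, so |f_eye| = f_obj/|M| = 19/3.45 = 5.507 cm.
(The eyepiece is diverging, so its signed focal length is -5.507 cm.)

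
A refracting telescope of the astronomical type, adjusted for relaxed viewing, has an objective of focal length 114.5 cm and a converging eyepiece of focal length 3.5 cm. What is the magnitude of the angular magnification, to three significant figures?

|M| = f_obj/|f_eye| = 114.5/3.5 = 32.714.

32.7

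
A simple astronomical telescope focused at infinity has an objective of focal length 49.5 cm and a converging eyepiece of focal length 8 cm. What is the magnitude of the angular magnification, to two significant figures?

6.2

|M| = f_obj/|f_eye| = 49.5/8 = 6.188.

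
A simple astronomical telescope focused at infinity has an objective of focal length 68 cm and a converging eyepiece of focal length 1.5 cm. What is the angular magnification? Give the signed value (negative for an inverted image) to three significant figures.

M = -f_obj/f_eye = -68/(1.5) = -45.333.

-45.3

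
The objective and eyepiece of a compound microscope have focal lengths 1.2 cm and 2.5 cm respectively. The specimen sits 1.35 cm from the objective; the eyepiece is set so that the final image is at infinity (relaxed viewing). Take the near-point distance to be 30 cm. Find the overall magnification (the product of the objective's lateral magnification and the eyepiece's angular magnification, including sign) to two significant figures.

Objective: 1/d_i = 1/f_obj - 1/d_o = 1/1.2 - 1/1.35 = 0.09259 cm^-1, so d_i = 10.800 cm.
m_obj = -d_i/d_o = -10.800/1.35 = -8.000.
Eyepiece angular magnification (image at infinity): M_eye = D/f_e = 30/2.5 = 12.000.
Overall M = m_obj x M_eye = (-8.000)(12.000) = -96.00.

-96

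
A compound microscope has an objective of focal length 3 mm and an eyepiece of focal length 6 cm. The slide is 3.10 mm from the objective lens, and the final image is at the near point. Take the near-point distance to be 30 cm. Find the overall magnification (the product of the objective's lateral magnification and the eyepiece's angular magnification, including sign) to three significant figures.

-180

Convert to cm: f_obj = 3 mm = 0.3 cm; d_o = 3.10 mm = 0.31 cm.
Objective: 1/d_i = 1/f_obj - 1/d_o = 1/0.3 - 1/0.31 = 0.10753 cm^-1, so d_i = 9.300 cm.
m_obj = -d_i/d_o = -9.300/0.31 = -30.000.
Eyepiece angular magnification (image at near point): M_eye = 1 + D/f_e = 1 + 30/6 = 6.000.
Overall M = m_obj x M_eye = (-30.000)(6.000) = -180.00.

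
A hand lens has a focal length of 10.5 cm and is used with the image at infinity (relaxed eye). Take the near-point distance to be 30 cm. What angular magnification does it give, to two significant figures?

2.9

M = D/f = 30/10.5 = 2.857.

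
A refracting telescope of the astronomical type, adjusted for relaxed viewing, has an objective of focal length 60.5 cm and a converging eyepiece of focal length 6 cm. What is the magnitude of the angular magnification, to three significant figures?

|M| = f_obj/|f_eye| = 60.5/6 = 10.083.

10.1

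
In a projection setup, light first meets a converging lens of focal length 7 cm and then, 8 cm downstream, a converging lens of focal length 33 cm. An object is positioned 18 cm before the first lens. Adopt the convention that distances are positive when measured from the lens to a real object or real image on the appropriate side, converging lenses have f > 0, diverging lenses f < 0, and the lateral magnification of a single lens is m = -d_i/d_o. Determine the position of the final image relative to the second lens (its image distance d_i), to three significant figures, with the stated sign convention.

3.13 cm

Lens 1: 1/d_i1 = 1/f_1 - 1/d_o1 = 1/7 - 1/18 = 0.08730 cm^-1, so d_i1 = 11.455 cm.
Since 11.455 cm > 8 cm, the first image lies past the second lens and serves as a virtual object: d_o2 = L - d_i1 = -3.455 cm.
Lens 2: 1/d_i2 = 1/f_2 - 1/d_o2 = 1/33 - 1/(-3.455) = 0.31978 cm^-1, so d_i2 = 3.127 cm.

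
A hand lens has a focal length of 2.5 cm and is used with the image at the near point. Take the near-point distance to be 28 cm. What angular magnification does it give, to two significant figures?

12

M = 1 + D/f = 1 + 28/2.5 = 12.200.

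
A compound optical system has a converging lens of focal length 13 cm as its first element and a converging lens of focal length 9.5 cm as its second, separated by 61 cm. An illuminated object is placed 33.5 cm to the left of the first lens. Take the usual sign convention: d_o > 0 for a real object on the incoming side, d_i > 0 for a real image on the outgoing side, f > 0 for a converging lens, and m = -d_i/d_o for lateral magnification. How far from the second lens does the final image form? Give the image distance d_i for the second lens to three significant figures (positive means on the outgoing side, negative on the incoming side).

12.5 cm

Applying the thin-lens equation to the first lens, 1/13 = 1/33.5 + 1/d_i1, which gives d_i1 = 21.244 cm.
Object distance for lens 2: d_o2 = 61 - 21.244 = 39.756 cm.
Applying the thin-lens equation again with f_2 = 9.5 cm and d_o2 = 39.756 cm gives d_i2 = 12.483 cm.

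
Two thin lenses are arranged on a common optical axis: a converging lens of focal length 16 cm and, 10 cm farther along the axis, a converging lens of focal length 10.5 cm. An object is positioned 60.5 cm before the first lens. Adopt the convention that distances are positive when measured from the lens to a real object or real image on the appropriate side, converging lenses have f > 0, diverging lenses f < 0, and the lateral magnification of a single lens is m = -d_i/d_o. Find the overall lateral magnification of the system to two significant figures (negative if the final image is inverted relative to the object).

Applying the thin-lens equation to the first lens, 1/16 = 1/60.5 + 1/d_i1, which gives d_i1 = 21.753 cm.
Its lateral magnification is m_1 = -d_i1/d_o1 = -(21.753)/60.5 = -0.3596.
This image would form 21.753 cm past lens 1, i.e. 11.753 cm beyond lens 2, so it is a virtual object for lens 2: d_o2 = 10 - 21.753 = -11.753 cm.
Applying the thin-lens equation again with f_2 = 10.5 cm and d_o2 = -11.753 cm gives d_i2 = 5.546 cm.
m_2 = -(5.546)/(-11.753) = 0.4719.
Total m = m_1 x m_2 = (-0.3596)(0.4719) = -0.1697.

-0.17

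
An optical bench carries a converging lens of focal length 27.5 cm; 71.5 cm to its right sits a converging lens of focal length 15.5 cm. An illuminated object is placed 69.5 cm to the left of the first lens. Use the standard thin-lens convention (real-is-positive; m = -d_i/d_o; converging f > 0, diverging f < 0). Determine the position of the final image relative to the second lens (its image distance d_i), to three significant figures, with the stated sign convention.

Lens 1: 1/d_i1 = 1/f_1 - 1/d_o1 = 1/27.5 - 1/69.5 = 0.02198 cm^-1, so d_i1 = 45.506 cm.
Object distance for lens 2: d_o2 = 71.5 - 45.506 = 25.994 cm.
Lens 2: 1/d_i2 = 1/f_2 - 1/d_o2 = 1/15.5 - 1/(25.994) = 0.02605 cm^-1, so d_i2 = 38.394 cm.

38.4 cm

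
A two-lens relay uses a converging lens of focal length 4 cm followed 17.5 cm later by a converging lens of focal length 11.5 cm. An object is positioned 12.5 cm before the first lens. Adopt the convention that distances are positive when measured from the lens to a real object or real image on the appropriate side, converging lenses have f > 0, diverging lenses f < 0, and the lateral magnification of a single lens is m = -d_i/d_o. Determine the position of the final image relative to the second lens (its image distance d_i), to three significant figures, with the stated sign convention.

1140 cm

Applying the thin-lens equation to the first lens, 1/4 = 1/12.5 + 1/d_i1, which gives d_i1 = 5.882 cm.
That image sits 11.618 cm in front of the second lens, so d_o2 = 11.618 cm.
Applying the thin-lens equation again with f_2 = 11.5 cm and d_o2 = 11.618 cm gives d_i2 = 1135.625 cm.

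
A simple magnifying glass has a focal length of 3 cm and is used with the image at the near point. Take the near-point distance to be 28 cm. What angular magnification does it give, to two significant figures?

10

M = 1 + D/f = 1 + 28/3 = 10.333.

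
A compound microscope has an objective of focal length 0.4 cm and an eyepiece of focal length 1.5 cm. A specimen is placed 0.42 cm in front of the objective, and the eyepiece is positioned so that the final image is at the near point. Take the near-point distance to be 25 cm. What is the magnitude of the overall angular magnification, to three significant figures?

353

Objective: 1/d_i = 1/f_obj - 1/d_o = 1/0.4 - 1/0.42 = 0.11905 cm^-1, so d_i = 8.400 cm.
m_obj = -d_i/d_o = -8.400/0.42 = -20.000.
Eyepiece angular magnification (image at near point): M_eye = 1 + D/f_e = 1 + 25/1.5 = 17.667.
Overall M = m_obj x M_eye = (-20.000)(17.667) = -353.33.
|M| = 353.33.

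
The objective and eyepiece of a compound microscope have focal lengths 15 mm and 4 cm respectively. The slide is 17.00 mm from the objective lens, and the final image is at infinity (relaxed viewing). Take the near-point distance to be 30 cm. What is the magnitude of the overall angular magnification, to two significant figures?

56

Convert to cm: f_obj = 15 mm = 1.5 cm; d_o = 17.00 mm = 1.70 cm.
Objective: 1/d_i = 1/f_obj - 1/d_o = 1/1.5 - 1/1.70 = 0.07843 cm^-1, so d_i = 12.750 cm.
m_obj = -d_i/d_o = -12.750/1.70 = -7.500.
Eyepiece angular magnification (image at infinity): M_eye = D/f_e = 30/4 = 7.500.
Overall M = m_obj x M_eye = (-7.500)(7.500) = -56.25.
|M| = 56.25.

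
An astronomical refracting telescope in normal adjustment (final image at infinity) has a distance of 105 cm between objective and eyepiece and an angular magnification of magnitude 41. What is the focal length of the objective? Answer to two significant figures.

100 cm

In normal adjustment the tube length equals f_obj + f_eye and |M| = f_obj/f_eye.
So f_obj = 41 f_eye and 41 f_eye + f_eye = 105 cm, giving f_eye = 105/42 = 2.500 cm and f_obj = 102.500 cm.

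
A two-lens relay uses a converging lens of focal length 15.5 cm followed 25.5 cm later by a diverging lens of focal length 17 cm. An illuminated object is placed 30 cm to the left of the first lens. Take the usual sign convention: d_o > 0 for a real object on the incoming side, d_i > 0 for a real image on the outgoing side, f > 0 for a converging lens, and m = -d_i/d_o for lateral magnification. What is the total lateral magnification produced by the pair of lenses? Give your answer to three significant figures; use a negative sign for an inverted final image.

-1.74

Applying the thin-lens equation to the first lens, 1/15.5 = 1/30 + 1/d_i1, which gives d_i1 = 32.069 cm.
Its lateral magnification is m_1 = -d_i1/d_o1 = -(32.069)/30 = -1.0690.
Since 32.069 cm > 25.5 cm, the first image lies past the second lens and serves as a virtual object: d_o2 = L - d_i1 = -6.569 cm.
Applying the thin-lens equation again with f_2 = -17 cm and d_o2 = -6.569 cm gives d_i2 = 10.706 cm.
m_2 = -(10.706)/(-6.569) = 1.6298.
The system's lateral magnification is m_1 m_2 = (-1.0690)(1.6298) = -1.7421.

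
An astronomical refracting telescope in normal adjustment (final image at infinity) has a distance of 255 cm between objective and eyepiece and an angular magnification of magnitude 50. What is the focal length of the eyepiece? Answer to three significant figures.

In normal adjustment the tube length equals f_obj + f_eye and |M| = f_obj/f_eye.
So f_obj = 50 f_eye and 50 f_eye + f_eye = 255 cm, giving f_eye = 255/51 = 5.000 cm and f_obj = 250.000 cm.

5.00 cm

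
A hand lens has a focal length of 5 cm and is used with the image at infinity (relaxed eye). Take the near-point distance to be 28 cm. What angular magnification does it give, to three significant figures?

M = D/f = 28/5 = 5.600.

5.60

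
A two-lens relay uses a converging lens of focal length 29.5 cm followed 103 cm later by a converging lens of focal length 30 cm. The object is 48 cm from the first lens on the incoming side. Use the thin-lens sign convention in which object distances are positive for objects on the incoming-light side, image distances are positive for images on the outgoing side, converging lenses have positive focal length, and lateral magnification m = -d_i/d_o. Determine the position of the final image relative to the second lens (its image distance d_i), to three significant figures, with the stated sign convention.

-224 cm

First lens: d_i1 = 1/(1/29.5 - 1/48) = 76.541 cm.
That image sits 26.459 cm in front of the second lens, so d_o2 = 26.459 cm.
Second lens: d_i2 = 1/(1/30 - 1/(26.459)) = -224.198 cm.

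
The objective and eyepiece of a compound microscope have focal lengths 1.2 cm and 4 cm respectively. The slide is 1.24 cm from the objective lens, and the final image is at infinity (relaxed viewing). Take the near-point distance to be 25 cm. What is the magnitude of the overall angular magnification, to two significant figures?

190

Objective: 1/d_i = 1/f_obj - 1/d_o = 1/1.2 - 1/1.24 = 0.02688 cm^-1, so d_i = 37.200 cm.
m_obj = -d_i/d_o = -37.200/1.24 = -30.000.
Eyepiece angular magnification (image at infinity): M_eye = D/f_e = 25/4 = 6.250.
Overall M = m_obj x M_eye = (-30.000)(6.250) = -187.50.
|M| = 187.50.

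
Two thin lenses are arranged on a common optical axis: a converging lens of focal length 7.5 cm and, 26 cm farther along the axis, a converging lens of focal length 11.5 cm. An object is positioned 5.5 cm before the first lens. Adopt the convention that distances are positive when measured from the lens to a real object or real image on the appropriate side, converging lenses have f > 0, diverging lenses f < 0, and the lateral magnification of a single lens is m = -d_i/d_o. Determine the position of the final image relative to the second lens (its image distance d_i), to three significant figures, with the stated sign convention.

Lens 1: 1/d_i1 = 1/f_1 - 1/d_o1 = 1/7.5 - 1/5.5 = -0.04848 cm^-1, so d_i1 = -20.625 cm.
The intermediate image is virtual, 20.625 cm to the left of lens 1, so d_o2 = L - d_i1 = 26 - (-20.625) = 46.625 cm.
Lens 2: 1/d_i2 = 1/f_2 - 1/d_o2 = 1/11.5 - 1/(46.625) = 0.06551 cm^-1, so d_i2 = 15.265 cm.

15.3 cm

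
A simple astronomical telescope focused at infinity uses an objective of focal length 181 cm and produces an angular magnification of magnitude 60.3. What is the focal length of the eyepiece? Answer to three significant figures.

|M| = f_obj/f_eye, so f_eye = f_obj/|M| = 181/60.3 = 3.002 cm.

3.00 cm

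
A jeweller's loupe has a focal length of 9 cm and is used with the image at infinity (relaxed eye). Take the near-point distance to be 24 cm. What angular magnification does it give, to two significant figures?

2.7

M = D/f = 24/9 = 2.667.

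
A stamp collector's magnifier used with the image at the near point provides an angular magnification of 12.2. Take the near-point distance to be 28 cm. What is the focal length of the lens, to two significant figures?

2.5 cm

For the image at the near point, M = 1 + D/f.
f = D/(M - 1) = 28/(12.2 - 1) = 2.500 cm.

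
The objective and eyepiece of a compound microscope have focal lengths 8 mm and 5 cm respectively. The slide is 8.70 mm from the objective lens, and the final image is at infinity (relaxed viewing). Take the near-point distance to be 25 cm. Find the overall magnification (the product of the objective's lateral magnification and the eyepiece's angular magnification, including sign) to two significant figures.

-57

Convert to cm: f_obj = 8 mm = 0.8 cm; d_o = 8.70 mm = 0.87 cm.
Objective: 1/d_i = 1/f_obj - 1/d_o = 1/0.8 - 1/0.87 = 0.10057 cm^-1, so d_i = 9.943 cm.
m_obj = -d_i/d_o = -9.943/0.87 = -11.429.
Eyepiece angular magnification (image at infinity): M_eye = D/f_e = 25/5 = 5.000.
Overall M = m_obj x M_eye = (-11.429)(5.000) = -57.14.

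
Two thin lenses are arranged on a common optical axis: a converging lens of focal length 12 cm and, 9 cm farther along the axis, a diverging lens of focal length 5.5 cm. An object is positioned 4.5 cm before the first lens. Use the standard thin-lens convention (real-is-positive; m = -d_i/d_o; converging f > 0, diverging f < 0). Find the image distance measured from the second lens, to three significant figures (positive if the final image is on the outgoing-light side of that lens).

First lens: d_i1 = 1/(1/12 - 1/4.5) = -7.200 cm.
With d_i1 < 0 the first image is virtual and lies on the object side; the object distance for lens 2 is d_o2 = 9 - (-7.200) = 16.200 cm.
Second lens: d_i2 = 1/(1/(-5.5) - 1/(16.200)) = -4.106 cm.

-4.11 cm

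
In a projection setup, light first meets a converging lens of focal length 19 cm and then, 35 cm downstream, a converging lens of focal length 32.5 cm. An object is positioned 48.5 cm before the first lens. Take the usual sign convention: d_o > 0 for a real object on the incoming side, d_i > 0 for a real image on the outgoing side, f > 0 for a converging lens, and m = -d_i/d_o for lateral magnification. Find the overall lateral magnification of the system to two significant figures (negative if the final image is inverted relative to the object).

Applying the thin-lens equation to the first lens, 1/19 = 1/48.5 + 1/d_i1, which gives d_i1 = 31.237 cm.
Its lateral magnification is m_1 = -d_i1/d_o1 = -(31.237)/48.5 = -0.6441.
Object distance for lens 2: d_o2 = 35 - 31.237 = 3.763 cm.
Applying the thin-lens equation again with f_2 = 32.5 cm and d_o2 = 3.763 cm gives d_i2 = -4.255 cm.
m_2 = -(-4.255)/(3.763) = 1.1309.
The system's lateral magnification is m_1 m_2 = (-0.6441)(1.1309) = -0.7284.

-0.73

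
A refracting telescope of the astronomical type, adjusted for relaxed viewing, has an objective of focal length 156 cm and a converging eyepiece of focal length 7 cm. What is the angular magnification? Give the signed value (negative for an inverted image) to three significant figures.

M = -f_obj/f_eye = -156/(7) = -22.286.

-22.3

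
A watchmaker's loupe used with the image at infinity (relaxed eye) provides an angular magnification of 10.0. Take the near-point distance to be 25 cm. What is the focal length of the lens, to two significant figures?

For the image at infinity, M = D/f.
f = D/M = 25/10.0 = 2.500 cm.

2.5 cm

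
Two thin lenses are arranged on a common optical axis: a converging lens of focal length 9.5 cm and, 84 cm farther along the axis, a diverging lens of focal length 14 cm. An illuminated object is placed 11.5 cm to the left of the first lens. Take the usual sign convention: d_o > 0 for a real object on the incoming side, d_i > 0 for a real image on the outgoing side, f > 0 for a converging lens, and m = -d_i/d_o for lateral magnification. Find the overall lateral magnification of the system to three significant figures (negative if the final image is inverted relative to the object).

-1.53

Applying the thin-lens equation to the first lens, 1/9.5 = 1/11.5 + 1/d_i1, which gives d_i1 = 54.625 cm.
Its lateral magnification is m_1 = -d_i1/d_o1 = -(54.625)/11.5 = -4.7500.
The intermediate image is 54.625 cm to the right of lens 1, so d_o2 = L - d_i1 = 84 - 54.625 = 29.375 cm.
Applying the thin-lens equation again with f_2 = -14 cm and d_o2 = 29.375 cm gives d_i2 = -9.481 cm.
m_2 = -(-9.481)/(29.375) = 0.3228.
Total m = m_1 x m_2 = (-4.7500)(0.3228) = -1.5331.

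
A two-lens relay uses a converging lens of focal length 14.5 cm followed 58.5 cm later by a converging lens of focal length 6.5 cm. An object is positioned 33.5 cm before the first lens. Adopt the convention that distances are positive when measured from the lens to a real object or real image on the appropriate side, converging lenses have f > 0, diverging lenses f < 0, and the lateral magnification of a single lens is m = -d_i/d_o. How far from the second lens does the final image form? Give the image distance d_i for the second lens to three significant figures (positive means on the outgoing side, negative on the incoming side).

8.10 cm

First lens: d_i1 = 1/(1/14.5 - 1/33.5) = 25.566 cm.
Object distance for lens 2: d_o2 = 58.5 - 25.566 = 32.934 cm.
Second lens: d_i2 = 1/(1/6.5 - 1/(32.934)) = 8.098 cm.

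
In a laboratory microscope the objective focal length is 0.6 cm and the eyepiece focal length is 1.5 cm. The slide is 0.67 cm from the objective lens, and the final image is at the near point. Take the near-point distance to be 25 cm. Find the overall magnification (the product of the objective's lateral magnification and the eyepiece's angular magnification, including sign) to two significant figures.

-150

Objective: 1/d_i = 1/f_obj - 1/d_o = 1/0.6 - 1/0.67 = 0.17413 cm^-1, so d_i = 5.743 cm.
m_obj = -d_i/d_o = -5.743/0.67 = -8.571.
Eyepiece angular magnification (image at near point): M_eye = 1 + D/f_e = 1 + 25/1.5 = 17.667.
Overall M = m_obj x M_eye = (-8.571)(17.667) = -151.43.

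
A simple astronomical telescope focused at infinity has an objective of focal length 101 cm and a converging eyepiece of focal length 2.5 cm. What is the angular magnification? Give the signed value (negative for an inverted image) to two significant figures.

-40

M = -f_obj/f_eye = -101/(2.5) = -40.400.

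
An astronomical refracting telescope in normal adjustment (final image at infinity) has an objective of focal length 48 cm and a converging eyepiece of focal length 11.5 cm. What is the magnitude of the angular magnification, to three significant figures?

4.17

|M| = f_obj/|f_eye| = 48/11.5 = 4.174.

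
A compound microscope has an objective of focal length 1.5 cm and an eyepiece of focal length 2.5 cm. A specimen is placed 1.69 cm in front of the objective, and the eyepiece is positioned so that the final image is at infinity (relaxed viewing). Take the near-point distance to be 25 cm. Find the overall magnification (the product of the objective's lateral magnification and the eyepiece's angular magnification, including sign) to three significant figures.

Objective: 1/d_i = 1/f_obj - 1/d_o = 1/1.5 - 1/1.69 = 0.07495 cm^-1, so d_i = 13.342 cm.
m_obj = -d_i/d_o = -13.342/1.69 = -7.895.
Eyepiece angular magnification (image at infinity): M_eye = D/f_e = 25/2.5 = 10.000.
Overall M = m_obj x M_eye = (-7.895)(10.000) = -78.95.

-78.9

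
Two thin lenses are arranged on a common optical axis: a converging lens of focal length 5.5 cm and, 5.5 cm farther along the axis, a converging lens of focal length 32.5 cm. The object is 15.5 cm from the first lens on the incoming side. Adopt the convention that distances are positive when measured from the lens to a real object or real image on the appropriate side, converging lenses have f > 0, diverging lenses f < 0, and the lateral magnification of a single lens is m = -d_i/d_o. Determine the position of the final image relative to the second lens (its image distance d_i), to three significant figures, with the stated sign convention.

Applying the thin-lens equation to the first lens, 1/5.5 = 1/15.5 + 1/d_i1, which gives d_i1 = 8.525 cm.
This image would form 8.525 cm past lens 1, i.e. 3.025 cm beyond lens 2, so it is a virtual object for lens 2: d_o2 = 5.5 - 8.525 = -3.025 cm.
Applying the thin-lens equation again with f_2 = 32.5 cm and d_o2 = -3.025 cm gives d_i2 = 2.767 cm.

2.77 cm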